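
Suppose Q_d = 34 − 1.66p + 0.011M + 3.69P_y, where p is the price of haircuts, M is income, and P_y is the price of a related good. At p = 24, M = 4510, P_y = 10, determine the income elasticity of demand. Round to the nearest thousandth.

0.615

Evaluating quantity at (p, M, P_y) gives Q_d = 34 − 1.66(24) + 0.011(4510) + 3.69(10) = 34 − 39.84 + 49.61 + 36.9 = 80.67.
∂Q_d/∂M = +0.011, so E_I = 0.011·(4510/80.67) ≈ 0.615.
E_I ∈ (0,1): normal good (necessity).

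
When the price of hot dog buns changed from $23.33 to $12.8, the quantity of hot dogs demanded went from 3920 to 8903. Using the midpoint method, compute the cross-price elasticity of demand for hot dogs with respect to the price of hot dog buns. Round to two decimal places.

%ΔQ_x = (8903 − 3920)/[(3920+8903)/2] = 4983/6411.5 ≈ 0.7772.
%ΔP_y = (12.8 − 23.33)/[(23.33+12.8)/2] ≈ -0.5829.
E_xy = 0.7772/-0.5829 ≈ -1.33.
E_xy < 0, so hot dogs and hot dog buns are complements.

-1.33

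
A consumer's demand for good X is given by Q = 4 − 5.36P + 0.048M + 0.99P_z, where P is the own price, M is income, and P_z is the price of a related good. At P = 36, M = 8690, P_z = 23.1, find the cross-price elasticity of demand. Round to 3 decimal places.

0.091

Q = 4 − 5.36(36) + 0.048(8690) + 0.99(23.1) = 4 − 192.96 + 417.12 + 22.869 = 251.029.
∂Q/∂P_z = +0.99, so E_xy = 0.99·(23.1/251.029) ≈ 0.091.
E_xy > 0: the goods are substitutes.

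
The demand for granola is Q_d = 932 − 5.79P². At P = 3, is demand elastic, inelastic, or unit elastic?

inelastic

At P = 3, Q_d = 879.89.
dQ_d/dP = −2·5.79·P = −34.74.
Point elasticity E = (dQ_d/dP)·(P/Q_d) = -34.74 × 3/879.89 ≈ -0.118.
|E| ≈ 0.118 < 1, so demand is inelastic.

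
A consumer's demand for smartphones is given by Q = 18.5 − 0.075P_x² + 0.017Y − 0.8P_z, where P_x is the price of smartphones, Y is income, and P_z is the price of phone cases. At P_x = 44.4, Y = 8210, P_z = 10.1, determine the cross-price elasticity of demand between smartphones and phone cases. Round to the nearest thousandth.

-3.779

At the given point, Q = 18.5 − 0.075(44.4)² + 0.017(8210) − 0.8(10.1) = 18.5 − 147.852 + 139.57 − 8.08 = 2.138.
∂Q/∂P_z = −0.8, so E_xy = -0.8·(10.1/2.138) ≈ -3.779.
E_xy < 0: the goods are complements.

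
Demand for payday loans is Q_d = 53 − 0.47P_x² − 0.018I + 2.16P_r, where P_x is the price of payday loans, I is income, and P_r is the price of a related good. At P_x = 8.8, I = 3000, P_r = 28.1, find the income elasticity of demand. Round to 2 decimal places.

-2.32

Substituting, Q_d = 53 − 0.47(8.8)² − 0.018(3000) + 2.16(28.1) = 53 − 36.3968 − 54 + 60.696 = 23.2992.
∂Q_d/∂I = −0.018, so E_I = -0.018·(3000/23.2992) ≈ -2.32.
E_I < 0: inferior good.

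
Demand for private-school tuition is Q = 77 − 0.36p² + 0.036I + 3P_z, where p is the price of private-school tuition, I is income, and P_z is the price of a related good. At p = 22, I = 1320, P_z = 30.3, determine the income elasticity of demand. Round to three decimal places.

Evaluating quantity at (p, I, P_z) gives Q = 77 − 0.36(22)² + 0.036(1320) + 3(30.3) = 77 − 174.24 + 47.52 + 90.9 = 41.18.
∂Q/∂I = +0.036, so E_I = 0.036·(1320/41.18) ≈ 1.154.
E_I > 1: normal good (luxury).

1.154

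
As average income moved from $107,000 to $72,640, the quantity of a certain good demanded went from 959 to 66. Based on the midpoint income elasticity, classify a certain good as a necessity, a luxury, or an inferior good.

luxury

%ΔQ = (66 − 959)/[(959+66)/2] = -893/512.5 ≈ -1.7424.
%ΔM = (72,640 − 107,000)/[(107,000+72,640)/2] = -34360/89820 ≈ -0.3825.
E_I = %ΔQ/%ΔM ≈ 4.555.
E_I > 1: normal good (luxury).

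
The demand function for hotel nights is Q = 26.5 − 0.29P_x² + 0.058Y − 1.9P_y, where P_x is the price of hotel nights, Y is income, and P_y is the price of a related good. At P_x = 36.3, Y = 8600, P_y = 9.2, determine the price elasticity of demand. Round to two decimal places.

-6.08

At the given point, Q = 26.5 − 0.29(36.3)² + 0.058(8600) − 1.9(9.2) = 26.5 − 382.1301 + 498.8 − 17.48 = 125.6899.
∂Q/∂P_x = −2·0.29·P_x = -21.054, so E_p = -21.054·(36.3/125.6899) ≈ -6.08.
|E_p| > 1: demand is elastic.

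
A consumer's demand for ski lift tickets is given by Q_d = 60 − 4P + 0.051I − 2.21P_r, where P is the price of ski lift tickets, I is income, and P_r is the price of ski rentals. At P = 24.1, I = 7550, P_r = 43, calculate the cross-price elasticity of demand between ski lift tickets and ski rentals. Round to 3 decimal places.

-0.375

Substituting, Q_d = 60 − 4(24.1) + 0.051(7550) − 2.21(43) = 60 − 96.4 + 385.05 − 95.03 = 253.62.
∂Q_d/∂P_r = −2.21, so E_xy = -2.21·(43/253.62) ≈ -0.375.
E_xy < 0: the goods are complements.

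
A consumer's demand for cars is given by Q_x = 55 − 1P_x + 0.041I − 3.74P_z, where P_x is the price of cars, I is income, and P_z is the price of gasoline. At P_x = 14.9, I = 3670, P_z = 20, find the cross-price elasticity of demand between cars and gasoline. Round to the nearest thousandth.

Evaluating quantity at (P_x, I, P_z) gives Q_x = 55 − 1(14.9) + 0.041(3670) − 3.74(20) = 55 − 14.9 + 150.47 − 74.8 = 115.77.
∂Q_x/∂P_z = −3.74, so E_xy = -3.74·(20/115.77) ≈ -0.646.
E_xy < 0: the goods are complements.

-0.646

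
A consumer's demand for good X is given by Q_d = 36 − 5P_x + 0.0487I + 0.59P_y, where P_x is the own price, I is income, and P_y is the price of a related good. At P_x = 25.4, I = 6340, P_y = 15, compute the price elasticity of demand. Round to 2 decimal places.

-0.56

Q_d = 36 − 5(25.4) + 0.0487(6340) + 0.59(15) = 36 − 127 + 308.758 + 8.85 = 226.608.
∂Q_d/∂P_x = −5, so E_p = (−5)·(25.4/226.608) ≈ -0.56.
|E_p| < 1: demand is inelastic.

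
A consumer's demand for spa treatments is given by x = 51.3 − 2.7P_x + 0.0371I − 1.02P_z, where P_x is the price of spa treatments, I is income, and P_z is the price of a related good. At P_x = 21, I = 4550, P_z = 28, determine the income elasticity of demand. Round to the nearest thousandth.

First evaluate x: 51.3 − 2.7(21) + 0.0371(4550) − 1.02(28) = 51.3 − 56.7 + 168.805 − 28.56 = 134.845.
∂x/∂I = +0.0371, so E_I = 0.0371·(4550/134.845) ≈ 1.252.
E_I > 1: normal good (luxury).

1.252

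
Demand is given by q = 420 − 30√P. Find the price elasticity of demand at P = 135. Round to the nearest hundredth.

At P = 135, q = 71.4315.
dq/dP = −30/(2√P) = −30/(2·11.619).
Point elasticity E = (dq/dP)·(P/q) = -1.291 × 135/71.4315 ≈ -2.44.
|E| > 1, so demand is elastic at this price.

-2.44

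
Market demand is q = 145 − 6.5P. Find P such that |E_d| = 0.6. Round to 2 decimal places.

8.37

Set −bP/(a − bP) = −0.6 ⇒ bP = 0.6(a − bP) ⇒ bP(1+0.6) = 0.6·a.
P = 0.6·145/(6.5·1.6) ≈ 8.37.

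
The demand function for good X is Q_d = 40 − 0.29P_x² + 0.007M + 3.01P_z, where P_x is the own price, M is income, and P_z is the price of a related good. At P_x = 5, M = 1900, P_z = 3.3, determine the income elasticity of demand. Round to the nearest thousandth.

0.238

First evaluate Q_d: 40 − 0.29(5)² + 0.007(1900) + 3.01(3.3) = 40 − 7.25 + 13.3 + 9.933 = 55.983.
∂Q_d/∂M = +0.007, so E_I = 0.007·(1900/55.983) ≈ 0.238.
E_I ∈ (0,1): normal good (necessity).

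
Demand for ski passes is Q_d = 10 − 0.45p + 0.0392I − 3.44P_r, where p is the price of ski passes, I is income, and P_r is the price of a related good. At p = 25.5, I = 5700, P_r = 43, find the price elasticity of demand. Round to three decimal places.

Q_d = 10 − 0.45(25.5) + 0.0392(5700) − 3.44(43) = 10 − 11.475 + 223.44 − 147.92 = 74.045.
∂Q_d/∂p = −0.45, so E_p = (−0.45)·(25.5/74.045) ≈ -0.155.
|E_p| < 1: demand is inelastic.

-0.155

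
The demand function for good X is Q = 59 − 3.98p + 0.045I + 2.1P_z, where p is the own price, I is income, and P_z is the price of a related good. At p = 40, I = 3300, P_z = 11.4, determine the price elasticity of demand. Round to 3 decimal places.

Q = 59 − 3.98(40) + 0.045(3300) + 2.1(11.4) = 59 − 159.2 + 148.5 + 23.94 = 72.24.
∂Q/∂p = −3.98, so E_p = (−3.98)·(40/72.24) ≈ -2.204.
|E_p| > 1: demand is elastic.

-2.204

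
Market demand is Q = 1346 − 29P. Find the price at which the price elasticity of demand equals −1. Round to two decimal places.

For linear demand Q = a − bP, E = −bP/(a − bP). |E| = 1 ⇒ bP = a − bP ⇒ P = a/(2b).
P = 1346/(2·29) ≈ 23.21.

23.21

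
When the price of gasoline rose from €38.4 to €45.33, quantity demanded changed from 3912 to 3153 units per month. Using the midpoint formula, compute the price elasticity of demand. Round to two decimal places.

-1.30

%ΔQ = (3153 − 3912)/[(3912 + 3153)/2] = -759/3532.5 ≈ -0.2149.
%ΔP = (45.33 − 38.4)/[(38.4 + 45.33)/2] = 6.93/41.865 ≈ 0.1655.
Arc elasticity E = %ΔQ/%ΔP ≈ -0.2149/0.1655 ≈ -1.30.
|E| > 1: demand is elastic over this range.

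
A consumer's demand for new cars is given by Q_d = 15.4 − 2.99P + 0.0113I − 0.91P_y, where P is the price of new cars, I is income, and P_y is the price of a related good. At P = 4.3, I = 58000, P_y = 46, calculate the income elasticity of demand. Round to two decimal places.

1.06

At the given point, Q_d = 15.4 − 2.99(4.3) + 0.0113(58000) − 0.91(46) = 15.4 − 12.857 + 655.4 − 41.86 = 616.083.
∂Q_d/∂I = +0.0113, so E_I = 0.0113·(58000/616.083) ≈ 1.06.
E_I > 1: normal good (luxury).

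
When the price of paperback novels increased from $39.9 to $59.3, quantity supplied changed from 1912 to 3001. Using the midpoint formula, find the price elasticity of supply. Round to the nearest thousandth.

1.133

%Δq = (3001 − 1912)/[(1912 + 3001)/2] = 1089/2456.5 ≈ 0.4433.
%Δp = (59.3 − 39.9)/[(39.9 + 59.3)/2] = 19.4/49.6 ≈ 0.3911.
Arc elasticity E = %Δq/%Δp ≈ 0.4433/0.3911 ≈ 1.133.
|E| > 1: supply is elastic over this range.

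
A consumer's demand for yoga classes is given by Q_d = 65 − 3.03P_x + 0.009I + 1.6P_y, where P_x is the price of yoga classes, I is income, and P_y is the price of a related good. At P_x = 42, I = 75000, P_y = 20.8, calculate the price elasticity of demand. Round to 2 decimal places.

-0.20

First evaluate Q_d: 65 − 3.03(42) + 0.009(75000) + 1.6(20.8) = 65 − 127.26 + 675 + 33.28 = 646.02.
∂Q_d/∂P_x = −3.03, so E_p = (−3.03)·(42/646.02) ≈ -0.20.
|E_p| < 1: demand is inelastic.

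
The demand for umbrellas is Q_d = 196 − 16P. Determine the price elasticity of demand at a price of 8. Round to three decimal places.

-1.882

At P = 8, Q_d = 68.
dQ_d/dP = −16.
Point elasticity E = (dQ_d/dP)·(P/Q_d) = -16 × 8/68 ≈ -1.882.
|E| > 1, so demand is elastic at this price.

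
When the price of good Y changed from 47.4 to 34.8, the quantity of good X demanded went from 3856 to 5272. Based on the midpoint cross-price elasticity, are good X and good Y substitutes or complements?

complements

%ΔQ_x = (5272 − 3856)/[(3856+5272)/2] = 1416/4564 ≈ 0.3103.
%ΔP_y = (34.8 − 47.4)/[(47.4+34.8)/2] ≈ -0.3066.
E_xy = 0.3103/-0.3066 ≈ -1.012.
E_xy < 0, so the goods are complements.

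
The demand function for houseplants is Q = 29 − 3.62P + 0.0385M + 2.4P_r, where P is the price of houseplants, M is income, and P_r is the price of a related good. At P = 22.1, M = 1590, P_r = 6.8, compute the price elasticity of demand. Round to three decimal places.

-3.015

At the given point, Q = 29 − 3.62(22.1) + 0.0385(1590) + 2.4(6.8) = 29 − 80.002 + 61.215 + 16.32 = 26.533.
∂Q/∂P = −3.62, so E_p = (−3.62)·(22.1/26.533) ≈ -3.015.
|E_p| > 1: demand is elastic.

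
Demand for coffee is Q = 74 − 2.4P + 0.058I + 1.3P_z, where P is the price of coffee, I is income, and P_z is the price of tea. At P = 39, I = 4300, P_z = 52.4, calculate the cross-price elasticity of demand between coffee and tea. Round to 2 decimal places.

Evaluating quantity at (P, I, P_z) gives Q = 74 − 2.4(39) + 0.058(4300) + 1.3(52.4) = 74 − 93.6 + 249.4 + 68.12 = 297.92.
∂Q/∂P_z = +1.3, so E_xy = 1.3·(52.4/297.92) ≈ 0.23.
E_xy > 0: the goods are substitutes.

0.23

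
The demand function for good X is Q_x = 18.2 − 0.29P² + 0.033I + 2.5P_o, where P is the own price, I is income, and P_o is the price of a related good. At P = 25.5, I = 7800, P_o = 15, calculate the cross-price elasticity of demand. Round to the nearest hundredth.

0.30

Substituting, Q_x = 18.2 − 0.29(25.5)² + 0.033(7800) + 2.5(15) = 18.2 − 188.5725 + 257.4 + 37.5 = 124.5275.
∂Q_x/∂P_o = +2.5, so E_xy = 2.5·(15/124.5275) ≈ 0.30.
E_xy > 0: the goods are substitutes.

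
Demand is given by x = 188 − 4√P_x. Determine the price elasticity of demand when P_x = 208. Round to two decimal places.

At P_x = 208, x = 130.3112.
dx/dP_x = −4/(2√P_x) = −4/(2·14.4222).
Point elasticity E = (dx/dP_x)·(P_x/x) = -0.1387 × 208/130.3112 ≈ -0.22.
|E| < 1, so demand is inelastic at this price.

-0.22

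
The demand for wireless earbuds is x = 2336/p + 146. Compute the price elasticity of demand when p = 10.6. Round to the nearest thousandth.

-0.602

At p = 10.6, x = 366.3774.
dx/dp = −2336/p² = −20.7903.
Point elasticity E = (dx/dp)·(p/x) = -20.7903 × 10.6/366.3774 ≈ -0.602.
|E| < 1, so demand is inelastic at this price.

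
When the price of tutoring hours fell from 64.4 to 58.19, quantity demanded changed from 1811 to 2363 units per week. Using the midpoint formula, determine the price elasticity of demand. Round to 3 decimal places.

%Δq = (2363 − 1811)/[(1811 + 2363)/2] = 552/2087 ≈ 0.2645.
%Δp = (58.19 − 64.4)/[(64.4 + 58.19)/2] = -6.21/61.295 ≈ -0.1013.
Arc elasticity E = %Δq/%Δp ≈ 0.2645/-0.1013 ≈ -2.611.
|E| > 1: demand is elastic over this range.

-2.611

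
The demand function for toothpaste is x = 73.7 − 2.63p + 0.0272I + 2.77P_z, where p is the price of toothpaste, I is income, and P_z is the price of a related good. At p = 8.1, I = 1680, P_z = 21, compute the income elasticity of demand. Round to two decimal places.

Substituting, x = 73.7 − 2.63(8.1) + 0.0272(1680) + 2.77(21) = 73.7 − 21.303 + 45.696 + 58.17 = 156.263.
∂x/∂I = +0.0272, so E_I = 0.0272·(1680/156.263) ≈ 0.29.
E_I ∈ (0,1): normal good (necessity).

0.29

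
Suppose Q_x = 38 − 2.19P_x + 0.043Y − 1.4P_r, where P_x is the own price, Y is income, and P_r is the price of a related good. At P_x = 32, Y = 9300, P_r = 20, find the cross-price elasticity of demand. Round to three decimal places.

-0.082

First evaluate Q_x: 38 − 2.19(32) + 0.043(9300) − 1.4(20) = 38 − 70.08 + 399.9 − 28 = 339.82.
∂Q_x/∂P_r = −1.4, so E_xy = -1.4·(20/339.82) ≈ -0.082.
E_xy < 0: the goods are complements.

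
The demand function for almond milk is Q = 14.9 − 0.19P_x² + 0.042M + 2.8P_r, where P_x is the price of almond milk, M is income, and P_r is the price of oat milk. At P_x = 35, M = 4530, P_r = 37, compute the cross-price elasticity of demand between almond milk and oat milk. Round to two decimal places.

At the given point, Q = 14.9 − 0.19(35)² + 0.042(4530) + 2.8(37) = 14.9 − 232.75 + 190.26 + 103.6 = 76.01.
∂Q/∂P_r = +2.8, so E_xy = 2.8·(37/76.01) ≈ 1.36.
E_xy > 0: the goods are substitutes.

1.36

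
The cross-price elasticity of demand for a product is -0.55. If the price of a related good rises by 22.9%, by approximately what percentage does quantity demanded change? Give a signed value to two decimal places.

-12.60

%ΔQ ≈ E × %ΔP_y = (-0.55) × (22.9%) ≈ -12.60%.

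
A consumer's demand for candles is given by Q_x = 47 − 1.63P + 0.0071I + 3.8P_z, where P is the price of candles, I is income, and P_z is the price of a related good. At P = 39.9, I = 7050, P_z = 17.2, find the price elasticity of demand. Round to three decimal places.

At the given point, Q_x = 47 − 1.63(39.9) + 0.0071(7050) + 3.8(17.2) = 47 − 65.037 + 50.055 + 65.36 = 97.378.
∂Q_x/∂P = −1.63, so E_p = (−1.63)·(39.9/97.378) ≈ -0.668.
|E_p| < 1: demand is inelastic.

-0.668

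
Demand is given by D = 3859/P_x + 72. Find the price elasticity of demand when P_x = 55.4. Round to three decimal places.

-0.492

At P_x = 55.4, D = 141.657.
dD/dP_x = −3859/P_x² = −1.2573.
Point elasticity E = (dD/dP_x)·(P_x/D) = -1.2573 × 55.4/141.657 ≈ -0.492.
|E| < 1, so demand is inelastic at this price.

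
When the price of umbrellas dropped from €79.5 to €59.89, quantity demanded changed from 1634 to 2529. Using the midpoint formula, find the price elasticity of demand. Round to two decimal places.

%Δq = (2529 − 1634)/[(1634 + 2529)/2] = 895/2081.5 ≈ 0.4300.
%ΔP = (59.89 − 79.5)/[(79.5 + 59.89)/2] = -19.61/69.695 ≈ -0.2814.
Arc elasticity E = %Δq/%ΔP ≈ 0.4300/-0.2814 ≈ -1.53.
|E| > 1: demand is elastic over this range.

-1.53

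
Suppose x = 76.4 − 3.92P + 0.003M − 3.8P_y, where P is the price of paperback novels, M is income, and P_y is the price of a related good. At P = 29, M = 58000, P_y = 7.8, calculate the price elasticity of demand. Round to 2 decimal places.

Substituting, x = 76.4 − 3.92(29) + 0.003(58000) − 3.8(7.8) = 76.4 − 113.68 + 174 − 29.64 = 107.08.
∂x/∂P = −3.92, so E_p = (−3.92)·(29/107.08) ≈ -1.06.
|E_p| > 1: demand is elastic.

-1.06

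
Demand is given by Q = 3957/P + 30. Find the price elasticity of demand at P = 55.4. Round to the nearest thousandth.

At P = 55.4, Q = 101.426.
dQ/dP = −3957/P² = −1.2893.
Point elasticity E = (dQ/dP)·(P/Q) = -1.2893 × 55.4/101.426 ≈ -0.704.
|E| < 1, so demand is inelastic at this price.

-0.704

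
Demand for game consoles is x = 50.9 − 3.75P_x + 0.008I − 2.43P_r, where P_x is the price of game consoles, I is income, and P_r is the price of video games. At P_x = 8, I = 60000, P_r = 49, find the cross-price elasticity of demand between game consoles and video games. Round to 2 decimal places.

Substituting, x = 50.9 − 3.75(8) + 0.008(60000) − 2.43(49) = 50.9 − 30 + 480 − 119.07 = 381.83.
∂x/∂P_r = −2.43, so E_xy = -2.43·(49/381.83) ≈ -0.31.
E_xy < 0: the goods are complements.

-0.31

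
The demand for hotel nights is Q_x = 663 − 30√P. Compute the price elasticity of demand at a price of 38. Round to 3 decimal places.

At P = 38, Q_x = 478.0676.
dQ_x/dP = −30/(2√P) = −30/(2·6.1644).
Point elasticity E = (dQ_x/dP)·(P/Q_x) = -2.4333 × 38/478.0676 ≈ -0.193.
|E| < 1, so demand is inelastic at this price.

-0.193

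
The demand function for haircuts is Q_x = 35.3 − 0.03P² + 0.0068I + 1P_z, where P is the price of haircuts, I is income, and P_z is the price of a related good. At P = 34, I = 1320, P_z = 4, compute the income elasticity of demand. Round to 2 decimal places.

First evaluate Q_x: 35.3 − 0.03(34)² + 0.0068(1320) + 1(4) = 35.3 − 34.68 + 8.976 + 4 = 13.596.
∂Q_x/∂I = +0.0068, so E_I = 0.0068·(1320/13.596) ≈ 0.66.
E_I ∈ (0,1): normal good (necessity).

0.66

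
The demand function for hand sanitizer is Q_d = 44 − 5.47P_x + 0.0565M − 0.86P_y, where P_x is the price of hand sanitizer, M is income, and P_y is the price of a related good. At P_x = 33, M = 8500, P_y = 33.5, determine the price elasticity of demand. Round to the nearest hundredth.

-0.57

At the given point, Q_d = 44 − 5.47(33) + 0.0565(8500) − 0.86(33.5) = 44 − 180.51 + 480.25 − 28.81 = 314.93.
∂Q_d/∂P_x = −5.47, so E_p = (−5.47)·(33/314.93) ≈ -0.57.
|E_p| < 1: demand is inelastic.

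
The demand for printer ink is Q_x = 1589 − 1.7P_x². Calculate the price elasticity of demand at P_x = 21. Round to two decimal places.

At P_x = 21, Q_x = 839.3.
dQ_x/dP_x = −2·1.7·P_x = −71.4.
Point elasticity E = (dQ_x/dP_x)·(P_x/Q_x) = -71.4 × 21/839.3 ≈ -1.79.
|E| > 1, so demand is elastic at this price.

-1.79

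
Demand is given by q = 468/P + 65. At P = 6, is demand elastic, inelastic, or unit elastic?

inelastic

At P = 6, q = 143.
dq/dP = −468/P² = −13.
Point elasticity E = (dq/dP)·(P/q) = -13 × 6/143 ≈ -0.545.
|E| ≈ 0.545 < 1, so demand is inelastic.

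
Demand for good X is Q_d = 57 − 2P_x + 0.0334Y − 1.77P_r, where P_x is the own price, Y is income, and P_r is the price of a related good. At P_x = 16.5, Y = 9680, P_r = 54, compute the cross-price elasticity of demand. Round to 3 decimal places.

First evaluate Q_d: 57 − 2(16.5) + 0.0334(9680) − 1.77(54) = 57 − 33 + 323.312 − 95.58 = 251.732.
∂Q_d/∂P_r = −1.77, so E_xy = -1.77·(54/251.732) ≈ -0.380.
E_xy < 0: the goods are complements.

-0.380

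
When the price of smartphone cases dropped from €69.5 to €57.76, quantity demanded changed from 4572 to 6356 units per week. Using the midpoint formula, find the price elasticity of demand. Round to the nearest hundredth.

-1.77

%Δq = (6356 − 4572)/[(4572 + 6356)/2] = 1784/5464 ≈ 0.3265.
%Δp = (57.76 − 69.5)/[(69.5 + 57.76)/2] = -11.74/63.63 ≈ -0.1845.
Arc elasticity E = %Δq/%Δp ≈ 0.3265/-0.1845 ≈ -1.77.
|E| > 1: demand is elastic over this range.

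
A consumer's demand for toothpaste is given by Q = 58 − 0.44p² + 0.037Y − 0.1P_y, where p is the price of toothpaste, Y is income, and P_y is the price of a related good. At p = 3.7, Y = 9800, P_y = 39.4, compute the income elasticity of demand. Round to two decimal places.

Substituting, Q = 58 − 0.44(3.7)² + 0.037(9800) − 0.1(39.4) = 58 − 6.0236 + 362.6 − 3.94 = 410.6364.
∂Q/∂Y = +0.037, so E_I = 0.037·(9800/410.6364) ≈ 0.88.
E_I ∈ (0,1): normal good (necessity).

0.88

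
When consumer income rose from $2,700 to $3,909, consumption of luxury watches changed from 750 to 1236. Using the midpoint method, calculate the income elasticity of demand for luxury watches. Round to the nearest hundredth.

1.34

%ΔQ = (1236 − 750)/[(750+1236)/2] = 486/993 ≈ 0.4894.
%ΔM = (3,909 − 2,700)/[(2,700+3,909)/2] = 1209/3304.5 ≈ 0.3659.
E_I = %ΔQ/%ΔM ≈ 1.34.
E_I > 1: normal good (luxury).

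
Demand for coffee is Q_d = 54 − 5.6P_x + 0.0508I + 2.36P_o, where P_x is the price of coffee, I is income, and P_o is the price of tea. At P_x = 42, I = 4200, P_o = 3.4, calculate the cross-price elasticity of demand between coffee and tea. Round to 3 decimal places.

0.200

At the given point, Q_d = 54 − 5.6(42) + 0.0508(4200) + 2.36(3.4) = 54 − 235.2 + 213.36 + 8.024 = 40.184.
∂Q_d/∂P_o = +2.36, so E_xy = 2.36·(3.4/40.184) ≈ 0.200.
E_xy > 0: the goods are substitutes.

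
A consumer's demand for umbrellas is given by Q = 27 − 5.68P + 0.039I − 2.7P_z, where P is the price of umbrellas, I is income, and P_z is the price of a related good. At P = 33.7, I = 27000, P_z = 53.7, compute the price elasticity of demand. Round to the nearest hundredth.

Evaluating quantity at (P, I, P_z) gives Q = 27 − 5.68(33.7) + 0.039(27000) − 2.7(53.7) = 27 − 191.416 + 1053 − 144.99 = 743.594.
∂Q/∂P = −5.68, so E_p = (−5.68)·(33.7/743.594) ≈ -0.26.
|E_p| < 1: demand is inelastic.

-0.26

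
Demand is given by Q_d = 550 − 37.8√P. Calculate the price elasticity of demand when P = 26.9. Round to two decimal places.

-0.28

At P = 26.9, Q_d = 353.9495.
dQ_d/dP = −37.8/(2√P) = −37.8/(2·5.1865).
Point elasticity E = (dQ_d/dP)·(P/Q_d) = -3.6441 × 26.9/353.9495 ≈ -0.28.
|E| < 1, so demand is inelastic at this price.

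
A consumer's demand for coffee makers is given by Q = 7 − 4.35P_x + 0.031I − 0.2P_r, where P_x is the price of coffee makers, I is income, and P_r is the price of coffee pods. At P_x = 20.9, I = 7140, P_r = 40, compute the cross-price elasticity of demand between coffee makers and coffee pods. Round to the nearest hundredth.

At the given point, Q = 7 − 4.35(20.9) + 0.031(7140) − 0.2(40) = 7 − 90.915 + 221.34 − 8 = 129.425.
∂Q/∂P_r = −0.2, so E_xy = -0.2·(40/129.425) ≈ -0.06.
E_xy < 0: the goods are complements.

-0.06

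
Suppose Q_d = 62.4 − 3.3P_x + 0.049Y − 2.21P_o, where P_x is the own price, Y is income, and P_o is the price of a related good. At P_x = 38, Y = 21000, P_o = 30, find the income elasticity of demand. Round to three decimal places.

1.144

Q_d = 62.4 − 3.3(38) + 0.049(21000) − 2.21(30) = 62.4 − 125.4 + 1029 − 66.3 = 899.7.
∂Q_d/∂Y = +0.049, so E_I = 0.049·(21000/899.7) ≈ 1.144.
E_I > 1: normal good (luxury).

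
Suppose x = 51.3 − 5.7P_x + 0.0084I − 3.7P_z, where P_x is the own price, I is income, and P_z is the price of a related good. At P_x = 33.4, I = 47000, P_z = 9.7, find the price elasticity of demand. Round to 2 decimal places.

Evaluating quantity at (P_x, I, P_z) gives x = 51.3 − 5.7(33.4) + 0.0084(47000) − 3.7(9.7) = 51.3 − 190.38 + 394.8 − 35.89 = 219.83.
∂x/∂P_x = −5.7, so E_p = (−5.7)·(33.4/219.83) ≈ -0.87.
|E_p| < 1: demand is inelastic.

-0.87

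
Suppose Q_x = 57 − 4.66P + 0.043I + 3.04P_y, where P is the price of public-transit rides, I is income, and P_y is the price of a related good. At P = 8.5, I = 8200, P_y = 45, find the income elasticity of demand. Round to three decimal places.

0.696

First evaluate Q_x: 57 − 4.66(8.5) + 0.043(8200) + 3.04(45) = 57 − 39.61 + 352.6 + 136.8 = 506.79.
∂Q_x/∂I = +0.043, so E_I = 0.043·(8200/506.79) ≈ 0.696.
E_I ∈ (0,1): normal good (necessity).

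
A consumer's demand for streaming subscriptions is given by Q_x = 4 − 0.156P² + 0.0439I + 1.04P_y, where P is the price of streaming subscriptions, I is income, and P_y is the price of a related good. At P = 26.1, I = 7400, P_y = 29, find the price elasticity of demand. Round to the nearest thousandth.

-0.841

At the given point, Q_x = 4 − 0.156(26.1)² + 0.0439(7400) + 1.04(29) = 4 − 106.2688 + 324.86 + 30.16 = 252.7512.
∂Q_x/∂P = −2·0.156·P = -8.1432, so E_p = -8.1432·(26.1/252.7512) ≈ -0.841.
|E_p| < 1: demand is inelastic.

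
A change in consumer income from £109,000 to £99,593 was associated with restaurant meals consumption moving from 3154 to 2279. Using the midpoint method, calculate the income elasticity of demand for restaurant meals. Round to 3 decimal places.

3.571

%ΔQ = (2279 − 3154)/[(3154+2279)/2] = -875/2716.5 ≈ -0.3221.
%ΔM = (99,593 − 109,000)/[(109,000+99,593)/2] = -9407/104296.5 ≈ -0.0902.
E_I = %ΔQ/%ΔM ≈ 3.571.
E_I > 1: normal good (luxury).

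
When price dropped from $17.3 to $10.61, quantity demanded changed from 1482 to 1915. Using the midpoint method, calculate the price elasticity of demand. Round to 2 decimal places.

%Δq = (1915 − 1482)/[(1482 + 1915)/2] = 433/1698.5 ≈ 0.2549.
%ΔP = (10.61 − 17.3)/[(17.3 + 10.61)/2] = -6.69/13.955 ≈ -0.4794.
Arc elasticity E = %Δq/%ΔP ≈ 0.2549/-0.4794 ≈ -0.53.
|E| < 1: demand is inelastic over this range.

-0.53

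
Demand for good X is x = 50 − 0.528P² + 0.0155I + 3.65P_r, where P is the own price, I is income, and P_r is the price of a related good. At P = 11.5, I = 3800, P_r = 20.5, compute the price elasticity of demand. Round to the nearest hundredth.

Substituting, x = 50 − 0.528(11.5)² + 0.0155(3800) + 3.65(20.5) = 50 − 69.828 + 58.9 + 74.825 = 113.897.
∂x/∂P = −2·0.528·P = -12.144, so E_p = -12.144·(11.5/113.897) ≈ -1.23.
|E_p| > 1: demand is elastic.

-1.23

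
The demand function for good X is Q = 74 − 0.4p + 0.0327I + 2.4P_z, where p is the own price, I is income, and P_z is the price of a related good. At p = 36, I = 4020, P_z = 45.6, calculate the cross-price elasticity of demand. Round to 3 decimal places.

Substituting, Q = 74 − 0.4(36) + 0.0327(4020) + 2.4(45.6) = 74 − 14.4 + 131.454 + 109.44 = 300.494.
∂Q/∂P_z = +2.4, so E_xy = 2.4·(45.6/300.494) ≈ 0.364.
E_xy > 0: the goods are substitutes.

0.364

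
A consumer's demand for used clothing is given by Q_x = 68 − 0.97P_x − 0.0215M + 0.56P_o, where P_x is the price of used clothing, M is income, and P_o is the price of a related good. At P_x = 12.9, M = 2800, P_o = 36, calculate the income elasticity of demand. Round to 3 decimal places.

At the given point, Q_x = 68 − 0.97(12.9) − 0.0215(2800) + 0.56(36) = 68 − 12.513 − 60.2 + 20.16 = 15.447.
∂Q_x/∂M = −0.0215, so E_I = -0.0215·(2800/15.447) ≈ -3.897.
E_I < 0: inferior good.

-3.897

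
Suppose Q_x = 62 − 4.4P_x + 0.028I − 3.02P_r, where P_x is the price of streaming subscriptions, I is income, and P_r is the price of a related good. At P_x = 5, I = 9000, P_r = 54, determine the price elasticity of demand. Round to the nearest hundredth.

Evaluating quantity at (P_x, I, P_r) gives Q_x = 62 − 4.4(5) + 0.028(9000) − 3.02(54) = 62 − 22 + 252 − 163.08 = 128.92.
∂Q_x/∂P_x = −4.4, so E_p = (−4.4)·(5/128.92) ≈ -0.17.
|E_p| < 1: demand is inelastic.

-0.17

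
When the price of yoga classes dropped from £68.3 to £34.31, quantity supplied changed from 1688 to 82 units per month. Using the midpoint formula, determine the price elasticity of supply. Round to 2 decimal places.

2.74

%ΔQ = (82 − 1688)/[(1688 + 82)/2] = -1606/885 ≈ -1.8147.
%ΔP = (34.31 − 68.3)/[(68.3 + 34.31)/2] = -33.99/51.305 ≈ -0.6625.
Arc elasticity E = %ΔQ/%ΔP ≈ -1.8147/-0.6625 ≈ 2.74.
|E| > 1: supply is elastic over this range.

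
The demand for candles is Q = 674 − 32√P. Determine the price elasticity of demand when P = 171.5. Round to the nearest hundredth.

At P = 171.5, Q = 254.9344.
dQ/dP = −32/(2√P) = −32/(2·13.0958).
Point elasticity E = (dQ/dP)·(P/Q) = -1.2218 × 171.5/254.9344 ≈ -0.82.
|E| < 1, so demand is inelastic at this price.

-0.82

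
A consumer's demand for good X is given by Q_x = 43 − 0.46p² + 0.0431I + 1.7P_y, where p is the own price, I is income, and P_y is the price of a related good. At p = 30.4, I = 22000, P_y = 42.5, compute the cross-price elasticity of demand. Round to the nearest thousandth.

0.113

First evaluate Q_x: 43 − 0.46(30.4)² + 0.0431(22000) + 1.7(42.5) = 43 − 425.1136 + 948.2 + 72.25 = 638.3364.
∂Q_x/∂P_y = +1.7, so E_xy = 1.7·(42.5/638.3364) ≈ 0.113.
E_xy > 0: the goods are substitutes.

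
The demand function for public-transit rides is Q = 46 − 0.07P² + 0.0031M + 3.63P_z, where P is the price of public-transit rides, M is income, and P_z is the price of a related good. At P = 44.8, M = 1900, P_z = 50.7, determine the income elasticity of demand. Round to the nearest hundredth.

0.06

At the given point, Q = 46 − 0.07(44.8)² + 0.0031(1900) + 3.63(50.7) = 46 − 140.4928 + 5.89 + 184.041 = 95.4382.
∂Q/∂M = +0.0031, so E_I = 0.0031·(1900/95.4382) ≈ 0.06.
E_I ∈ (0,1): normal good (necessity).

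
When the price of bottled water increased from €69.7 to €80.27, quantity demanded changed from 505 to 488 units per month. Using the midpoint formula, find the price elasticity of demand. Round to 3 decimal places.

%Δq = (488 − 505)/[(505 + 488)/2] = -17/496.5 ≈ -0.0342.
%ΔP = (80.27 − 69.7)/[(69.7 + 80.27)/2] = 10.57/74.985 ≈ 0.1410.
Arc elasticity E = %Δq/%ΔP ≈ -0.0342/0.1410 ≈ -0.243.
|E| < 1: demand is inelastic over this range.

-0.243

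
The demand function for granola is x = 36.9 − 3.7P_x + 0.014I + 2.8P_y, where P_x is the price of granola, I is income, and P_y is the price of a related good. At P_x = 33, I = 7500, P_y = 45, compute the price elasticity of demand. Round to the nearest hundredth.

-0.84

At the given point, x = 36.9 − 3.7(33) + 0.014(7500) + 2.8(45) = 36.9 − 122.1 + 105 + 126 = 145.8.
∂x/∂P_x = −3.7, so E_p = (−3.7)·(33/145.8) ≈ -0.84.
|E_p| < 1: demand is inelastic.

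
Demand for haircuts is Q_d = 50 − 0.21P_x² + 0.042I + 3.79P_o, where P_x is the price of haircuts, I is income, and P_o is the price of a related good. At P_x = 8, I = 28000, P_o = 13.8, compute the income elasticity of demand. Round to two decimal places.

0.93

Evaluating quantity at (P_x, I, P_o) gives Q_d = 50 − 0.21(8)² + 0.042(28000) + 3.79(13.8) = 50 − 13.44 + 1176 + 52.302 = 1264.862.
∂Q_d/∂I = +0.042, so E_I = 0.042·(28000/1264.862) ≈ 0.93.
E_I ∈ (0,1): normal good (necessity).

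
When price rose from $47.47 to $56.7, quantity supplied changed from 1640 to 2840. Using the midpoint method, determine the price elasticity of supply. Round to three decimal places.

%ΔQ = (2840 − 1640)/[(1640 + 2840)/2] = 1200/2240 ≈ 0.5357.
%Δp = (56.7 − 47.47)/[(47.47 + 56.7)/2] = 9.23/52.085 ≈ 0.1772.
Arc elasticity E = %ΔQ/%Δp ≈ 0.5357/0.1772 ≈ 3.023.
|E| > 1: supply is elastic over this range.

3.023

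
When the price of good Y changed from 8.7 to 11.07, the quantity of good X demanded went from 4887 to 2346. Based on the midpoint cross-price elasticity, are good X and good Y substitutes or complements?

%ΔQ_x = (2346 − 4887)/[(4887+2346)/2] = -2541/3616.5 ≈ -0.7026.
%ΔP_y = (11.07 − 8.7)/[(8.7+11.07)/2] ≈ 0.2398.
E_xy = -0.7026/0.2398 ≈ -2.931.
E_xy < 0, so the goods are complements.

complements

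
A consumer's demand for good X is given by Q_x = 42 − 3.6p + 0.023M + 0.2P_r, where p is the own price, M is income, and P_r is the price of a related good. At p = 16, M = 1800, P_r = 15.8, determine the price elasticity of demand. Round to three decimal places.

-1.989

Evaluating quantity at (p, M, P_r) gives Q_x = 42 − 3.6(16) + 0.023(1800) + 0.2(15.8) = 42 − 57.6 + 41.4 + 3.16 = 28.96.
∂Q_x/∂p = −3.6, so E_p = (−3.6)·(16/28.96) ≈ -1.989.
|E_p| > 1: demand is elastic.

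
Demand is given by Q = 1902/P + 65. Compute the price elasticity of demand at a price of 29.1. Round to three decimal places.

At P = 29.1, Q = 130.3608.
dQ/dP = −1902/P² = −2.2461.
Point elasticity E = (dQ/dP)·(P/Q) = -2.2461 × 29.1/130.3608 ≈ -0.501.
|E| < 1, so demand is inelastic at this price.

-0.501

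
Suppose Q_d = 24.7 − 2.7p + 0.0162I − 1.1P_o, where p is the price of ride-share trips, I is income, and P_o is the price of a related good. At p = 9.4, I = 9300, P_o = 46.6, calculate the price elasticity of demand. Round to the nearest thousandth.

Evaluating quantity at (p, I, P_o) gives Q_d = 24.7 − 2.7(9.4) + 0.0162(9300) − 1.1(46.6) = 24.7 − 25.38 + 150.66 − 51.26 = 98.72.
∂Q_d/∂p = −2.7, so E_p = (−2.7)·(9.4/98.72) ≈ -0.257.
|E_p| < 1: demand is inelastic.

-0.257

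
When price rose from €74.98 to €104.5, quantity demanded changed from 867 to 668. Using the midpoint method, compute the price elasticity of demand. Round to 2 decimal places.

%ΔQ = (668 − 867)/[(867 + 668)/2] = -199/767.5 ≈ -0.2593.
%Δp = (104.5 − 74.98)/[(74.98 + 104.5)/2] = 29.52/89.74 ≈ 0.3290.
Arc elasticity E = %ΔQ/%Δp ≈ -0.2593/0.3290 ≈ -0.79.
|E| < 1: demand is inelastic over this range.

-0.79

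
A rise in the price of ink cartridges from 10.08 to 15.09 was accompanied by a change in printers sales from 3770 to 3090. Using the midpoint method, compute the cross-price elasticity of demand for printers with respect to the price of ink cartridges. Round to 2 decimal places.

%ΔQ_x = (3090 − 3770)/[(3770+3090)/2] = -680/3430 ≈ -0.1983.
%ΔP_y = (15.09 − 10.08)/[(10.08+15.09)/2] ≈ 0.3981.
E_xy = -0.1983/0.3981 ≈ -0.50.
E_xy < 0, so printers and ink cartridges are complements.

-0.50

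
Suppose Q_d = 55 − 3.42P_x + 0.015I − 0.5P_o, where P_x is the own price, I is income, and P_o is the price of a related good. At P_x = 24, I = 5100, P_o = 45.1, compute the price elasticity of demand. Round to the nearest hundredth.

-3.05

At the given point, Q_d = 55 − 3.42(24) + 0.015(5100) − 0.5(45.1) = 55 − 82.08 + 76.5 − 22.55 = 26.87.
∂Q_d/∂P_x = −3.42, so E_p = (−3.42)·(24/26.87) ≈ -3.05.
|E_p| > 1: demand is elastic.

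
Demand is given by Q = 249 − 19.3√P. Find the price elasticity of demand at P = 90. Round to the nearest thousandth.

At P = 90, Q = 65.9041.
dQ/dP = −19.3/(2√P) = −19.3/(2·9.4868).
Point elasticity E = (dQ/dP)·(P/Q) = -1.0172 × 90/65.9041 ≈ -1.389.
|E| > 1, so demand is elastic at this price.

-1.389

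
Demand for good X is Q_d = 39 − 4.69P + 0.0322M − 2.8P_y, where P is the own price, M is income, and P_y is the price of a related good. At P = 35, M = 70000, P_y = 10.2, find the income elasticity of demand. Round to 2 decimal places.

At the given point, Q_d = 39 − 4.69(35) + 0.0322(70000) − 2.8(10.2) = 39 − 164.15 + 2254 − 28.56 = 2100.29.
∂Q_d/∂M = +0.0322, so E_I = 0.0322·(70000/2100.29) ≈ 1.07.
E_I > 1: normal good (luxury).

1.07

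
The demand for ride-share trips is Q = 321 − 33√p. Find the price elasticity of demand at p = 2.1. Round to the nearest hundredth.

At p = 2.1, Q = 273.1785.
dQ/dp = −33/(2√p) = −33/(2·1.4491).
Point elasticity E = (dQ/dp)·(p/Q) = -11.3861 × 2.1/273.1785 ≈ -0.09.
|E| < 1, so demand is inelastic at this price.

-0.09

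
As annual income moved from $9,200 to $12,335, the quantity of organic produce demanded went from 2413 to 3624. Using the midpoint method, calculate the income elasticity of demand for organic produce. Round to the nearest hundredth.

%ΔQ = (3624 − 2413)/[(2413+3624)/2] = 1211/3018.5 ≈ 0.4012.
%ΔI = (12,335 − 9,200)/[(9,200+12,335)/2] = 3135/10767.5 ≈ 0.2912.
E_I = %ΔQ/%ΔI ≈ 1.38.
E_I > 1: normal good (luxury).

1.38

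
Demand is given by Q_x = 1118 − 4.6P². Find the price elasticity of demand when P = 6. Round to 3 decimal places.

-0.348

At P = 6, Q_x = 952.4.
dQ_x/dP = −2·4.6·P = −55.2.
Point elasticity E = (dQ_x/dP)·(P/Q_x) = -55.2 × 6/952.4 ≈ -0.348.
|E| < 1, so demand is inelastic at this price.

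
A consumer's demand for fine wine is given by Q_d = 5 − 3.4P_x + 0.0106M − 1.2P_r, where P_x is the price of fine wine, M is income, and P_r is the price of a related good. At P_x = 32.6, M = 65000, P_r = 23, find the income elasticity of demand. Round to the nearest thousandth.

At the given point, Q_d = 5 − 3.4(32.6) + 0.0106(65000) − 1.2(23) = 5 − 110.84 + 689 − 27.6 = 555.56.
∂Q_d/∂M = +0.0106, so E_I = 0.0106·(65000/555.56) ≈ 1.240.
E_I > 1: normal good (luxury).

1.240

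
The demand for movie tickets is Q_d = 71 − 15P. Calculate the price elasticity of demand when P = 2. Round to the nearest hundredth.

-0.73

At P = 2, Q_d = 41.
dQ_d/dP = −15.
Point elasticity E = (dQ_d/dP)·(P/Q_d) = -15 × 2/41 ≈ -0.73.
|E| < 1, so demand is inelastic at this price.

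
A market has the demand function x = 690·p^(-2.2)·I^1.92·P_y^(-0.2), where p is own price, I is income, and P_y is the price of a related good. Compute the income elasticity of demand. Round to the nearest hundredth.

For a Cobb–Douglas (constant-elasticity) form x = A·I^α·…, the elasticity with respect to I equals the exponent α at every point.
Here the exponent on I is 1.92, so the income elasticity of demand is 1.92.

1.92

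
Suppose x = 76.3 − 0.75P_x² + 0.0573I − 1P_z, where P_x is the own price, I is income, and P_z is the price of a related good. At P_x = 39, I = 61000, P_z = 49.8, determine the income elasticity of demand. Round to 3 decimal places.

1.468

Evaluating quantity at (P_x, I, P_z) gives x = 76.3 − 0.75(39)² + 0.0573(61000) − 1(49.8) = 76.3 − 1140.75 + 3495.3 − 49.8 = 2381.05.
∂x/∂I = +0.0573, so E_I = 0.0573·(61000/2381.05) ≈ 1.468.
E_I > 1: normal good (luxury).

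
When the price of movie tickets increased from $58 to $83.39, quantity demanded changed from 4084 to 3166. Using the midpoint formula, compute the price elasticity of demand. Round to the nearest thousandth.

%Δq = (3166 − 4084)/[(4084 + 3166)/2] = -918/3625 ≈ -0.2532.
%ΔP = (83.39 − 58)/[(58 + 83.39)/2] = 25.39/70.695 ≈ 0.3591.
Arc elasticity E = %Δq/%ΔP ≈ -0.2532/0.3591 ≈ -0.705.
|E| < 1: demand is inelastic over this range.

-0.705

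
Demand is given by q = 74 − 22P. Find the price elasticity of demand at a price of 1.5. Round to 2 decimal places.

At P = 1.5, q = 41.
dq/dP = −22.
Point elasticity E = (dq/dP)·(P/q) = -22 × 1.5/41 ≈ -0.80.
|E| < 1, so demand is inelastic at this price.

-0.80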